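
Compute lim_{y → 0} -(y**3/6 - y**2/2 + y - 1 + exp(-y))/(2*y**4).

-1/48

Direct substitution gives 0/0.
Apply L'Hôpital: lim (y^2/2 - y + 1 - e^(-y))/(-8*y^3), still 0/0.
Apply L'Hôpital: lim (y - 1 + e^(-y))/(-24*y^2), still 0/0.
Apply L'Hôpital: lim (1 - e^(-y))/(-48*y), still 0/0.
After 4 applications of L'Hôpital's rule the quotient is (e^(-y))/(-48); substituting y = 0 gives -1/48.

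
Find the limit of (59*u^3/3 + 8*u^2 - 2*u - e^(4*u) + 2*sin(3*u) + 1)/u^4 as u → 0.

Substitution gives 0/0; apply L'Hôpital's rule 4 times.
After differentiating numerator and denominator 4 times the quotient is (-256*e^(4*u) + 162*sin(3*u))/(24); at u = 0 this is -32/3.

-32/3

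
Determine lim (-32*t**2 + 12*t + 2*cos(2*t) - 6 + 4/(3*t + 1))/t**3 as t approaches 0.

-108

Substitution gives 0/0; apply L'Hôpital's rule 3 times.
After differentiating numerator and denominator 3 times the quotient is (16*sin(2*t) - 648/(3*t + 1)^4)/(6); at t = 0 this is -108.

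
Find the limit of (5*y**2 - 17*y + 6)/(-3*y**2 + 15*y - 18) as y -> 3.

-13/3

At y = 3 both the top and bottom vanish — a removable singularity. Factoring out (y - 3) from each leaves (5*y - 2)/(6 - 3*y), which at y = 3 equals -13/3.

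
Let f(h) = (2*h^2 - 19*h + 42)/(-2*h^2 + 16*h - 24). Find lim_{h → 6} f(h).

At h = 6 both the top and bottom vanish — a removable singularity. Factoring out (h - 6) from each leaves (2*h - 7)/(4 - 2*h), which at h = 6 equals -5/8.

-5/8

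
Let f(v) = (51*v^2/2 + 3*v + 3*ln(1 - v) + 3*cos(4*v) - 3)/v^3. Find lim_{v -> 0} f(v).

Substitution gives 0/0 (the numerator vanishes to order 3).
Expand each term to order v^3: the coefficient of v^3 in 3·ln(1 - v) is -1 and in 3·cos(4v) is 0.
Lower-order terms cancel with the polynomial part, so the numerator is (-1)·v^3 + o(v^3), and the limit is (-1)/(1) = -1.

-1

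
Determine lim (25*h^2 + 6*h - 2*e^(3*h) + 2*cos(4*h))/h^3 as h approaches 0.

Substitution gives 0/0 (the numerator vanishes to order 3).
Expand each term to order h^3: the coefficient of h^3 in 2·cos(4h) is 0 and in -2·e^(3h) is -9.
Lower-order terms cancel with the polynomial part, so the numerator is (-9)·h^3 + o(h^3), and the limit is (-9)/(1) = -9.

-9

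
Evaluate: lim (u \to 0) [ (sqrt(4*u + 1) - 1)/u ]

A 0/0 form; rationalise with √(1 + 4u) + √1. This collapses the numerator to 4u, leaving 4/(√(1 + 4u) + √1) → 4/(2√1) = 2.

2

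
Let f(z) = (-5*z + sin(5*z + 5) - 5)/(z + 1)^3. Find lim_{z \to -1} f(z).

-125/6

Direct substitution gives 0/0.
Apply L'Hôpital: lim (5*cos(5*z + 5) - 5)/(3*(z + 1)^2), still 0/0.
Apply L'Hôpital: lim (-25*sin(5*z + 5))/(6*z + 6), still 0/0.
After 3 applications of L'Hôpital's rule the quotient is (-125*cos(5*z + 5))/(6); substituting z = -1 gives -125/6.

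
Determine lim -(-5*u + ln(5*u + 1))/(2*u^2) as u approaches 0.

25/4

Direct substitution gives 0/0.
Apply L'Hôpital: lim (-5 + 5/(5*u + 1))/(-4*u), still 0/0.
After 2 applications of L'Hôpital's rule the quotient is (-25/(5*u + 1)^2)/(-4); substituting u = 0 gives 25/4.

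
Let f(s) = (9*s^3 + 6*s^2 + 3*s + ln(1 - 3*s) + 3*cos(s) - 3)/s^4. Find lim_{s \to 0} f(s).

Substitution gives 0/0 (the numerator vanishes to order 4).
Expand each term to order s^4: the coefficient of s^4 in ln(1 - 3s) is -81/4 and in 3·cos(s) is 1/8.
Lower-order terms cancel with the polynomial part, so the numerator is (-161/8)·s^4 + o(s^4), and the limit is (-161/8)/(1) = -161/8.

-161/8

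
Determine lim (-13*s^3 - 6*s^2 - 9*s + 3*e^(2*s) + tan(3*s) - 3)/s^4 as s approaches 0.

2

Substitution gives 0/0 (the numerator vanishes to order 4).
Expand each term to order s^4: the coefficient of s^4 in 3·e^(2s) is 2 and in tan(3s) is 0.
Lower-order terms cancel with the polynomial part, so the numerator is (2)·s^4 + o(s^4), and the limit is (2)/(1) = 2.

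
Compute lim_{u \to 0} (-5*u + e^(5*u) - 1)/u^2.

Direct substitution gives 0/0.
Apply L'Hôpital: lim (5*e^(5*u) - 5)/(2*u), still 0/0.
After 2 applications of L'Hôpital's rule the quotient is (25*e^(5*u))/(2); substituting u = 0 gives 25/2.

25/2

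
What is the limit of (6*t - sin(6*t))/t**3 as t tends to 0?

36

Direct substitution gives 0/0.
Apply L'Hôpital: lim (6 - 6*cos(6*t))/(3*t^2), still 0/0.
Apply L'Hôpital: lim (36*sin(6*t))/(6*t), still 0/0.
After 3 applications of L'Hôpital's rule the quotient is (216*cos(6*t))/(6); substituting t = 0 gives 36.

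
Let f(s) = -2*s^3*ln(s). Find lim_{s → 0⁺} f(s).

0

This is a 0·(−∞) form. Rewrite as -2·ln(s) / s^(−3) and apply L'Hôpital:
the derivative quotient is -2·(1/s) / (−3·s^(−4)) = (2/3)·s^3 → 0.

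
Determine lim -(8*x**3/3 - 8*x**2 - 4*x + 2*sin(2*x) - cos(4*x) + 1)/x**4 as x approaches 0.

32/3

Substitution gives 0/0 (the numerator vanishes to order 4).
Expand each term to order x^4: the coefficient of x^4 in 2·sin(2x) is 0 and in −cos(4x) is -32/3.
Lower-order terms cancel with the polynomial part, so the numerator is (-32/3)·x^4 + o(x^4), and the limit is (-32/3)/(-1) = 32/3.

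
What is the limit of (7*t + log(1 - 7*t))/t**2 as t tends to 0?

-49/2

Direct substitution gives 0/0.
Apply L'Hôpital: lim (7 - 7/(1 - 7*t))/(2*t), still 0/0.
After 2 applications of L'Hôpital's rule the quotient is (-49/(1 - 7*t)^2)/(2); substituting t = 0 gives -49/2.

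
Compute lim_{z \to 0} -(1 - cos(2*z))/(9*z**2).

Substitution gives 0/0.
Use (1 − cos u)/u² → 1/2 with u = 2z: the limit is 2²/(2·(-9)) = -2/9.

-2/9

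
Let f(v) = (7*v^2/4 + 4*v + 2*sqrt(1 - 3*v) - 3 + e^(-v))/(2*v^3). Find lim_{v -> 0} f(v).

Substitution gives 0/0 (the numerator vanishes to order 3).
Expand each term to order v^3: the coefficient of v^3 in e^(-v) is -1/6 and in 2·√(1 - 3v) is -27/8.
Lower-order terms cancel with the polynomial part, so the numerator is (-85/24)·v^3 + o(v^3), and the limit is (-85/24)/(2) = -85/48.

-85/48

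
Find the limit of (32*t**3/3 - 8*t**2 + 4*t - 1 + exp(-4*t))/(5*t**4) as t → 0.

Direct substitution gives 0/0.
Apply L'Hôpital: lim (32*t^2 - 16*t + 4 - 4*e^(-4*t))/(20*t^3), still 0/0.
Apply L'Hôpital: lim (64*t - 16 + 16*e^(-4*t))/(60*t^2), still 0/0.
Apply L'Hôpital: lim (64 - 64*e^(-4*t))/(120*t), still 0/0.
After 4 applications of L'Hôpital's rule the quotient is (256*e^(-4*t))/(120); substituting t = 0 gives 32/15.

32/15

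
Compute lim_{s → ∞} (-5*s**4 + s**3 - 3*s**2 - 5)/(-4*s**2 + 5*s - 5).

The numerator has higher degree (4 > 2); the quotient behaves like (-5/(-4))·s^2 for large |s|.
As s → +∞ this diverges to ∞.

∞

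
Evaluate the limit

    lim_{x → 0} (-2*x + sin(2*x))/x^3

-4/3

Direct substitution gives 0/0.
Apply L'Hôpital: lim (2*cos(2*x) - 2)/(3*x^2), still 0/0.
Apply L'Hôpital: lim (-4*sin(2*x))/(6*x), still 0/0.
After 3 applications of L'Hôpital's rule the quotient is (-8*cos(2*x))/(6); substituting x = 0 gives -4/3.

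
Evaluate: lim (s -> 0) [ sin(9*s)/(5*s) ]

9/5

Substitution gives 0/0.
Write it as (9/5)·sin(9s)/(9s); since sin(u)/u → 1, the limit is 9/5.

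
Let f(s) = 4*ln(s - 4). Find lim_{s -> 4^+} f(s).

As s → 4⁺, s - 4 → 0⁺ and ln(s - 4) → −∞.
Multiplying by 4 gives -∞.

-∞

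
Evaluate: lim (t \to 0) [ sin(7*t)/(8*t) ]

Substitution gives 0/0.
Write it as (7/8)·sin(7t)/(7t); since sin(u)/u → 1, the limit is 7/8.

7/8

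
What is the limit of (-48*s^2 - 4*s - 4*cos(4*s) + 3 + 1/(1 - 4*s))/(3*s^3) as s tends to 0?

64/3

Substitution gives 0/0; apply L'Hôpital's rule 3 times.
After differentiating numerator and denominator 3 times the quotient is (-256*sin(4*s) + 384/(4*s - 1)^4)/(18); at s = 0 this is 64/3.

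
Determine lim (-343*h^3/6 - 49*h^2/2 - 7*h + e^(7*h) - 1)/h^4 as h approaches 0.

Direct substitution gives 0/0.
Apply L'Hôpital: lim (-343*h^2/2 - 49*h + 7*e^(7*h) - 7)/(4*h^3), still 0/0.
Apply L'Hôpital: lim (-343*h + 49*e^(7*h) - 49)/(12*h^2), still 0/0.
Apply L'Hôpital: lim (343*e^(7*h) - 343)/(24*h), still 0/0.
After 4 applications of L'Hôpital's rule the quotient is (2401*e^(7*h))/(24); substituting h = 0 gives 2401/24.

2401/24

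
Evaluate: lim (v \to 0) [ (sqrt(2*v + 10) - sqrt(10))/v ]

Substitution gives 0/0. Multiply numerator and denominator by the conjugate √(10 + 2v) + √10.
The numerator becomes (10 + 2v) − 10 = 2v, so the expression simplifies to 2/(√(10 + 2v) + √10).
Letting v → 0 gives 2/(2√10) = √(10)/10.

√(10)/10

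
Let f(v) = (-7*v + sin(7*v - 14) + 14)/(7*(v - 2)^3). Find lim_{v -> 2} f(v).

Direct substitution gives 0/0.
Apply L'Hôpital: lim (7*cos(7*v - 14) - 7)/(21*(v - 2)^2), still 0/0.
Apply L'Hôpital: lim (-49*sin(7*v - 14))/(42*v - 84), still 0/0.
After 3 applications of L'Hôpital's rule the quotient is (-343*cos(7*v - 14))/(42); substituting v = 2 gives -49/6.

-49/6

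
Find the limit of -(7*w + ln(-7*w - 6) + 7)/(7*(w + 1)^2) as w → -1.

7/2

Direct substitution gives 0/0.
Apply L'Hôpital: lim (7 - 7/(-7*w - 6))/(-14*w - 14), still 0/0.
After 2 applications of L'Hôpital's rule the quotient is (-49/(-7*w - 6)^2)/(-14); substituting w = -1 gives 7/2.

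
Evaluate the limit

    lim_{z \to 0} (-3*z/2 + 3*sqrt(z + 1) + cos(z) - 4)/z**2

-7/8

Substitution gives 0/0 (the numerator vanishes to order 2).
Expand each term to order z^2: the coefficient of z^2 in 3·√(1 + z) is -3/8 and in cos(z) is -1/2.
Lower-order terms cancel with the polynomial part, so the numerator is (-7/8)·z^2 + o(z^2), and the limit is (-7/8)/(1) = -7/8.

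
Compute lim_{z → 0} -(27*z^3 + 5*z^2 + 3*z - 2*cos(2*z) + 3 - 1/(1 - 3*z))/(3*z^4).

Substitution gives 0/0; apply L'Hôpital's rule 4 times.
After differentiating numerator and denominator 4 times the quotient is (-32*cos(2*z) + 1944/(3*z - 1)^5)/(-72); at z = 0 this is 247/9.

247/9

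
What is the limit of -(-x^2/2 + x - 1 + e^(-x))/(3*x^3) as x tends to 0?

Direct substitution gives 0/0.
Apply L'Hôpital: lim (-x + 1 - e^(-x))/(-9*x^2), still 0/0.
Apply L'Hôpital: lim (-1 + e^(-x))/(-18*x), still 0/0.
After 3 applications of L'Hôpital's rule the quotient is (-e^(-x))/(-18); substituting x = 0 gives 1/18.

1/18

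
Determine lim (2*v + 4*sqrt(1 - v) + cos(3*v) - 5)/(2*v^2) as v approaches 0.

-5/2

Substitution gives 0/0 (the numerator vanishes to order 2).
Expand each term to order v^2: the coefficient of v^2 in 4·√(1 - v) is -1/2 and in cos(3v) is -9/2.
Lower-order terms cancel with the polynomial part, so the numerator is (-5)·v^2 + o(v^2), and the limit is (-5)/(2) = -5/2.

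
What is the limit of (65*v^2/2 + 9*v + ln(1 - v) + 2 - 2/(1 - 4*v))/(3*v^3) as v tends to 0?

-385/9

Substitution gives 0/0 (the numerator vanishes to order 3).
Expand each term to order v^3: the coefficient of v^3 in -2·1/(1 - 4v) is -128 and in ln(1 - v) is -1/3.
Lower-order terms cancel with the polynomial part, so the numerator is (-385/3)·v^3 + o(v^3), and the limit is (-385/3)/(3) = -385/9.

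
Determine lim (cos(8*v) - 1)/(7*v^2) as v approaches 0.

-32/7

Direct substitution gives 0/0.
Apply L'Hôpital: lim (-8*sin(8*v))/(14*v), still 0/0.
After 2 applications of L'Hôpital's rule the quotient is (-64*cos(8*v))/(14); substituting v = 0 gives -32/7.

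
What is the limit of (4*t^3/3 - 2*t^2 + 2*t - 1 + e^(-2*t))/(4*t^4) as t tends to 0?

Direct substitution gives 0/0.
Apply L'Hôpital: lim (4*t^2 - 4*t + 2 - 2*e^(-2*t))/(16*t^3), still 0/0.
Apply L'Hôpital: lim (8*t - 4 + 4*e^(-2*t))/(48*t^2), still 0/0.
Apply L'Hôpital: lim (8 - 8*e^(-2*t))/(96*t), still 0/0.
After 4 applications of L'Hôpital's rule the quotient is (16*e^(-2*t))/(96); substituting t = 0 gives 1/6.

1/6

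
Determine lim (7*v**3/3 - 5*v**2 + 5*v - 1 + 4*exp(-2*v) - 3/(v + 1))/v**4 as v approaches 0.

Substitution gives 0/0 (the numerator vanishes to order 4).
Expand each term to order v^4: the coefficient of v^4 in -3·1/(1 + v) is -3 and in 4·e^(-2v) is 8/3.
Lower-order terms cancel with the polynomial part, so the numerator is (-1/3)·v^4 + o(v^4), and the limit is (-1/3)/(1) = -1/3.

-1/3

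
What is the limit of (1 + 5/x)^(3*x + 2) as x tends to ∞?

Write it as [(1 + 5/x)^x]^(3) · (1 + 5/x)^(2). The bracketed term tends to e^(5) and the second factor to 1, so the limit is e^(15).

e^(15)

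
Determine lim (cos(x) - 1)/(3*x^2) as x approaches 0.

Direct substitution gives 0/0.
Apply L'Hôpital: lim (-sin(x))/(6*x), still 0/0.
After 2 applications of L'Hôpital's rule the quotient is (-cos(x))/(6); substituting x = 0 gives -1/6.

-1/6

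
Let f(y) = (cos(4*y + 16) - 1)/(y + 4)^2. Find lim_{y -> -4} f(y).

Direct substitution gives 0/0.
Apply L'Hôpital: lim (-4*sin(4*y + 16))/(2*y + 8), still 0/0.
After 2 applications of L'Hôpital's rule the quotient is (-16*cos(4*y + 16))/(2); substituting y = -4 gives -8.

-8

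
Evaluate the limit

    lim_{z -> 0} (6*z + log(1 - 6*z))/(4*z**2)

Direct substitution gives 0/0.
Apply L'Hôpital: lim (6 - 6/(1 - 6*z))/(8*z), still 0/0.
After 2 applications of L'Hôpital's rule the quotient is (-36/(1 - 6*z)^2)/(8); substituting z = 0 gives -9/2.

-9/2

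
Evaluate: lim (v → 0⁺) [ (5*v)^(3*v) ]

1

Base → 0⁺ and exponent → 0⁺: a 0^0 form.
Take logs: 3v·ln(5v). This is 0·(−∞); rewriting as ln(5v)/(1/(3v)) and applying L'Hôpital gives 0.
Hence the limit is e^0 = 1.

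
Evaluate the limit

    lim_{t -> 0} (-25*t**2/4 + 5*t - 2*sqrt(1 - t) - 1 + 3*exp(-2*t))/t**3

-31/8

Substitution gives 0/0; apply L'Hôpital's rule 3 times.
After differentiating numerator and denominator 3 times the quotient is (-24*e^(-2*t) + 3/(4*(1 - t)^(5/2)))/(6); at t = 0 this is -31/8.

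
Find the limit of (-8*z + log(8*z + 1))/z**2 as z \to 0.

-32

Direct substitution gives 0/0.
Apply L'Hôpital: lim (-8 + 8/(8*z + 1))/(2*z), still 0/0.
After 2 applications of L'Hôpital's rule the quotient is (-64/(8*z + 1)^2)/(2); substituting z = 0 gives -32.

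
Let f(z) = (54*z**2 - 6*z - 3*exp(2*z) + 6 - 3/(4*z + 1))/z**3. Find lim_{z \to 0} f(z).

Substitution gives 0/0 (the numerator vanishes to order 3).
Expand each term to order z^3: the coefficient of z^3 in -3·1/(1 + 4z) is 192 and in -3·e^(2z) is -4.
Lower-order terms cancel with the polynomial part, so the numerator is (188)·z^3 + o(z^3), and the limit is (188)/(1) = 188.

188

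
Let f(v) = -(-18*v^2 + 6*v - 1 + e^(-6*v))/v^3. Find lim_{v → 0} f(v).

36

Direct substitution gives 0/0.
Apply L'Hôpital: lim (-36*v + 6 - 6*e^(-6*v))/(-3*v^2), still 0/0.
Apply L'Hôpital: lim (-36 + 36*e^(-6*v))/(-6*v), still 0/0.
After 3 applications of L'Hôpital's rule the quotient is (-216*e^(-6*v))/(-6); substituting v = 0 gives 36.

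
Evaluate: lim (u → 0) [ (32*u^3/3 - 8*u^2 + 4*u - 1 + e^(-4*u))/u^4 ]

Direct substitution gives 0/0.
Apply L'Hôpital: lim (32*u^2 - 16*u + 4 - 4*e^(-4*u))/(4*u^3), still 0/0.
Apply L'Hôpital: lim (64*u - 16 + 16*e^(-4*u))/(12*u^2), still 0/0.
Apply L'Hôpital: lim (64 - 64*e^(-4*u))/(24*u), still 0/0.
After 4 applications of L'Hôpital's rule the quotient is (256*e^(-4*u))/(24); substituting u = 0 gives 32/3.

32/3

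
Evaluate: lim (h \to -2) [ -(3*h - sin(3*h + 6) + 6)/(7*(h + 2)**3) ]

Direct substitution gives 0/0.
Apply L'Hôpital: lim (3 - 3*cos(3*h + 6))/(-21*(h + 2)^2), still 0/0.
Apply L'Hôpital: lim (9*sin(3*h + 6))/(-42*h - 84), still 0/0.
After 3 applications of L'Hôpital's rule the quotient is (27*cos(3*h + 6))/(-42); substituting h = -2 gives -9/14.

-9/14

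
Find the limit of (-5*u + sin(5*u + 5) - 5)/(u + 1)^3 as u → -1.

-125/6

Direct substitution gives 0/0.
Apply L'Hôpital: lim (5*cos(5*u + 5) - 5)/(3*(u + 1)^2), still 0/0.
Apply L'Hôpital: lim (-25*sin(5*u + 5))/(6*u + 6), still 0/0.
After 3 applications of L'Hôpital's rule the quotient is (-125*cos(5*u + 5))/(6); substituting u = -1 gives -125/6.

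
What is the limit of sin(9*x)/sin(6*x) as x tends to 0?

3/2

Substitution gives 0/0.
Divide numerator and denominator by x: sin(9x)/x → 9 and sin(6x)/x → 6, so the limit is 1·9/6 = 3/2.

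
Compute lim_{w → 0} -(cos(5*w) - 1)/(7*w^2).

25/14

Direct substitution gives 0/0.
Apply L'Hôpital: lim (-5*sin(5*w))/(-14*w), still 0/0.
After 2 applications of L'Hôpital's rule the quotient is (-25*cos(5*w))/(-14); substituting w = 0 gives 25/14.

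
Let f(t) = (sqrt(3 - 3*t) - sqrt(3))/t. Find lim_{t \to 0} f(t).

-√(3)/2

A 0/0 form; rationalise with √(3 - 3t) + √3. This collapses the numerator to -3t, leaving -3/(√(3 - 3t) + √3) → -3/(2√3) = -√(3)/2.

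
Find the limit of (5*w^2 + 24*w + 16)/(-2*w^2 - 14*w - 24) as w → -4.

-8

At w = -4 both the top and bottom vanish — a removable singularity. Factoring out (w + 4) from each leaves (5*w + 4)/(-2*w - 6), which at w = -4 equals -8.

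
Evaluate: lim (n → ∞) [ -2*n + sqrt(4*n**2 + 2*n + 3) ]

An ∞ − ∞ form. Rationalising with the conjugate, the difference becomes (2n + 3) / (√(4*n^2 + 2*n + 3) + 2n).
For large n the denominator behaves like 2·2n, so the quotient tends to 2/4 = 1/2.

1/2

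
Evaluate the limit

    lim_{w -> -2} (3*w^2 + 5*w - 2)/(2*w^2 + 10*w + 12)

At w = -2 both the top and bottom vanish — a removable singularity. Factoring out (w + 2) from each leaves (3*w - 1)/(2*w + 6), which at w = -2 equals -7/2.

-7/2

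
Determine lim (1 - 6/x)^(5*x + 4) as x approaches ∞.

e^(-30)

Write it as [(1 - 6/x)^x]^(5) · (1 - 6/x)^(4). The bracketed term tends to e^(-6) and the second factor to 1, so the limit is e^(-30).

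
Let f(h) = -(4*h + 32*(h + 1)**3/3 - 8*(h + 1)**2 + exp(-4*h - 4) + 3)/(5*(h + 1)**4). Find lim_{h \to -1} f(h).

-32/15

Direct substitution gives 0/0.
Apply L'Hôpital: lim (-16*h + 32*(h + 1)^2 - 4*e^(-4*h - 4) - 12)/(-20*(h + 1)^3), still 0/0.
Apply L'Hôpital: lim (64*h + 16*e^(-4*h - 4) + 48)/(-60*(h + 1)^2), still 0/0.
Apply L'Hôpital: lim (64 - 64*e^(-4*h - 4))/(-120*h - 120), still 0/0.
After 4 applications of L'Hôpital's rule the quotient is (256*e^(-4*h - 4))/(-120); substituting h = -1 gives -32/15.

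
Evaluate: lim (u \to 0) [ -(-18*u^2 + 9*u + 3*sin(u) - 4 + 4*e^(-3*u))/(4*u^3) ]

Substitution gives 0/0; apply L'Hôpital's rule 3 times.
After differentiating numerator and denominator 3 times the quotient is (-3*cos(u) - 108*e^(-3*u))/(-24); at u = 0 this is 37/8.

37/8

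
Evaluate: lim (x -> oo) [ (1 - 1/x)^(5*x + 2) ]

Let L be the limit and take ln: ln L = lim (5x + 2)·ln(1 - 1/x) = lim (5x + 2)·(-1/x + O(1/x²)) = -5.
Hence L = e^(-5).

e^(-5)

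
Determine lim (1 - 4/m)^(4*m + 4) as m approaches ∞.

The base → 1 and the exponent → ∞: a 1^∞ form.
Take logarithms: (4m + 4)·ln(1 - 4/m). Since ln(1+u) ~ u for small u, this behaves like (4m)·(-4/m) → -16.
So the limit is e^(-16).

e^(-16)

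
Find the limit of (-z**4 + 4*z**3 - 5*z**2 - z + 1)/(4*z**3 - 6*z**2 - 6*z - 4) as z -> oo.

The numerator has higher degree (4 > 3); the quotient behaves like (-1/(4))·z^1 for large |z|.
As z → +∞ this diverges to -∞.

-∞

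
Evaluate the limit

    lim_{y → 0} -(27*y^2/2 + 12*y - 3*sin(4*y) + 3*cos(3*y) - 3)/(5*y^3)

-32/5

Substitution gives 0/0 (the numerator vanishes to order 3).
Expand each term to order y^3: the coefficient of y^3 in -3·sin(4y) is 32 and in 3·cos(3y) is 0.
Lower-order terms cancel with the polynomial part, so the numerator is (32)·y^3 + o(y^3), and the limit is (32)/(-5) = -32/5.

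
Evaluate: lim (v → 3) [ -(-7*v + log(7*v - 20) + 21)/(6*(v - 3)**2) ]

49/12

Direct substitution gives 0/0.
Apply L'Hôpital: lim (-7 + 7/(7*v - 20))/(36 - 12*v), still 0/0.
After 2 applications of L'Hôpital's rule the quotient is (-49/(7*v - 20)^2)/(-12); substituting v = 3 gives 49/12.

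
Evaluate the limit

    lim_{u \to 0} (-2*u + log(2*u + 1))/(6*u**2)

Direct substitution gives 0/0.
Apply L'Hôpital: lim (-2 + 2/(2*u + 1))/(12*u), still 0/0.
After 2 applications of L'Hôpital's rule the quotient is (-4/(2*u + 1)^2)/(12); substituting u = 0 gives -1/3.

-1/3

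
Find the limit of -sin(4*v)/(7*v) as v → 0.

Substitution gives 0/0.
Write it as (4/(-7))·sin(4v)/(4v); since sin(u)/u → 1, the limit is -4/7.

-4/7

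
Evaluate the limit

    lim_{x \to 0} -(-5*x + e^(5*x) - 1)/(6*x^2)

Direct substitution gives 0/0.
Apply L'Hôpital: lim (5*e^(5*x) - 5)/(-12*x), still 0/0.
After 2 applications of L'Hôpital's rule the quotient is (25*e^(5*x))/(-12); substituting x = 0 gives -25/12.

-25/12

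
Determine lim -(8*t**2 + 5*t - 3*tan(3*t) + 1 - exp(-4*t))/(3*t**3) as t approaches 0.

Substitution gives 0/0; apply L'Hôpital's rule 3 times.
After differentiating numerator and denominator 3 times the quotient is (-486*tan(3*t)^4 - 648*tan(3*t)^2 - 162 + 64*e^(-4*t))/(-18); at t = 0 this is 49/9.

49/9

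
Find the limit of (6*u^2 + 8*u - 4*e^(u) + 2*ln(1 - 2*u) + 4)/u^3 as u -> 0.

-6

Substitution gives 0/0 (the numerator vanishes to order 3).
Expand each term to order u^3: the coefficient of u^3 in 2·ln(1 - 2u) is -16/3 and in -4·e^(u) is -2/3.
Lower-order terms cancel with the polynomial part, so the numerator is (-6)·u^3 + o(u^3), and the limit is (-6)/(1) = -6.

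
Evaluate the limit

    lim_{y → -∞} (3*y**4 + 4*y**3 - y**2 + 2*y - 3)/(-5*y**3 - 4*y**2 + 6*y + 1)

The numerator has higher degree (4 > 3); the quotient behaves like (3/(-5))·y^1 for large |y|.
As y → −∞ this diverges to ∞.

∞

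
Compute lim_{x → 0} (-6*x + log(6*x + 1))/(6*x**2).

Direct substitution gives 0/0.
Apply L'Hôpital: lim (-6 + 6/(6*x + 1))/(12*x), still 0/0.
After 2 applications of L'Hôpital's rule the quotient is (-36/(6*x + 1)^2)/(12); substituting x = 0 gives -3.

-3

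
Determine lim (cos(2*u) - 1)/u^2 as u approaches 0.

-2

Direct substitution gives 0/0.
Apply L'Hôpital: lim (-2*sin(2*u))/(2*u), still 0/0.
After 2 applications of L'Hôpital's rule the quotient is (-4*cos(2*u))/(2); substituting u = 0 gives -2.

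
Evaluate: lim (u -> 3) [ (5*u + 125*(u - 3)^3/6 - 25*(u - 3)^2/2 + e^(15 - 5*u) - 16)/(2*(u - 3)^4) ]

625/48

Direct substitution gives 0/0.
Apply L'Hôpital: lim (-25*u + 125*(u - 3)^2/2 - 5*e^(15 - 5*u) + 80)/(8*(u - 3)^3), still 0/0.
Apply L'Hôpital: lim (125*u + 25*e^(15 - 5*u) - 400)/(24*(u - 3)^2), still 0/0.
Apply L'Hôpital: lim (125 - 125*e^(15 - 5*u))/(48*u - 144), still 0/0.
After 4 applications of L'Hôpital's rule the quotient is (625*e^(15 - 5*u))/(48); substituting u = 3 gives 625/48.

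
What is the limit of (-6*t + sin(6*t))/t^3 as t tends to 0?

Direct substitution gives 0/0.
Apply L'Hôpital: lim (6*cos(6*t) - 6)/(3*t^2), still 0/0.
Apply L'Hôpital: lim (-36*sin(6*t))/(6*t), still 0/0.
After 3 applications of L'Hôpital's rule the quotient is (-216*cos(6*t))/(6); substituting t = 0 gives -36.

-36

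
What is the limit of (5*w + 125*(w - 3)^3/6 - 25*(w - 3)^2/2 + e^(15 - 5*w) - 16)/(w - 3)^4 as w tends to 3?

625/24

Direct substitution gives 0/0.
Apply L'Hôpital: lim (-25*w + 125*(w - 3)^2/2 - 5*e^(15 - 5*w) + 80)/(4*(w - 3)^3), still 0/0.
Apply L'Hôpital: lim (125*w + 25*e^(15 - 5*w) - 400)/(12*(w - 3)^2), still 0/0.
Apply L'Hôpital: lim (125 - 125*e^(15 - 5*w))/(24*w - 72), still 0/0.
After 4 applications of L'Hôpital's rule the quotient is (625*e^(15 - 5*w))/(24); substituting w = 3 gives 625/24.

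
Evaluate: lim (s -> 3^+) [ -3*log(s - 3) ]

∞

As s → 3⁺, s - 3 → 0⁺ and ln(s - 3) → −∞.
Multiplying by -3 gives ∞.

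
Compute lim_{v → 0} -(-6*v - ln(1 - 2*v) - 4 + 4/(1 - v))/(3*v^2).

Substitution gives 0/0; apply L'Hôpital's rule 2 times.
After differentiating numerator and denominator 2 times the quotient is (4/(2*v - 1)^2 - 8/(v - 1)^3)/(-6); at v = 0 this is -2.

-2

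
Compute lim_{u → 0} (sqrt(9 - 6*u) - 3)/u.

-1

Substitution gives 0/0. Multiply numerator and denominator by the conjugate √(9 - 6u) + √9.
The numerator becomes (9 - 6u) − 9 = -6u, so the expression simplifies to -6/(√(9 - 6u) + √9).
Letting u → 0 gives -6/(2√9) = -1.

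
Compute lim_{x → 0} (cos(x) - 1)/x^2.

-1/2

Direct substitution gives 0/0.
Apply L'Hôpital: lim (-sin(x))/(2*x), still 0/0.
After 2 applications of L'Hôpital's rule the quotient is (-cos(x))/(2); substituting x = 0 gives -1/2.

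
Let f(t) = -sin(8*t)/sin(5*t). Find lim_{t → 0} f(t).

-8/5

Substitution gives 0/0.
Divide numerator and denominator by t: sin(8t)/t → 8 and sin(5t)/t → 5, so the limit is -1·8/5 = -8/5.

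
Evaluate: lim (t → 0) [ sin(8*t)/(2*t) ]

Substitution gives 0/0.
Write it as (8/2)·sin(8t)/(8t); since sin(u)/u → 1, the limit is 4.

4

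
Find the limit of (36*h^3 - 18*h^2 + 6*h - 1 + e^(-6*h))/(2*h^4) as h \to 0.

Direct substitution gives 0/0.
Apply L'Hôpital: lim (108*h^2 - 36*h + 6 - 6*e^(-6*h))/(8*h^3), still 0/0.
Apply L'Hôpital: lim (216*h - 36 + 36*e^(-6*h))/(24*h^2), still 0/0.
Apply L'Hôpital: lim (216 - 216*e^(-6*h))/(48*h), still 0/0.
After 4 applications of L'Hôpital's rule the quotient is (1296*e^(-6*h))/(48); substituting h = 0 gives 27.

27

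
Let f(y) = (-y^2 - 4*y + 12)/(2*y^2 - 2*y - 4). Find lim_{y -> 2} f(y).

Direct substitution gives 0/0, so factor. Both numerator and denominator have (y - 2) as a factor.
After cancelling, the expression reduces to (-y - 6)/(2*y + 2).
Substituting y = 2 gives -4/3.

-4/3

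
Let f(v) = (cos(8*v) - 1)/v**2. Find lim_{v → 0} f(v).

Direct substitution gives 0/0.
Apply L'Hôpital: lim (-8*sin(8*v))/(2*v), still 0/0.
After 2 applications of L'Hôpital's rule the quotient is (-64*cos(8*v))/(2); substituting v = 0 gives -32.

-32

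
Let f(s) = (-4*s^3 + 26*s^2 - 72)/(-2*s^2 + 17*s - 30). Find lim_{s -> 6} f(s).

Since s = 6 makes numerator and denominator zero, (s - 6) divides both.
Cancelling it gives (-4*s^2 + 2*s + 12)/(5 - 2*s); now plug in s = 6 to get 120/7.

120/7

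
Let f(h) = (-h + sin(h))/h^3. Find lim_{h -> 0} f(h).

-1/6

Direct substitution gives 0/0.
Apply L'Hôpital: lim (cos(h) - 1)/(3*h^2), still 0/0.
Apply L'Hôpital: lim (-sin(h))/(6*h), still 0/0.
After 3 applications of L'Hôpital's rule the quotient is (-cos(h))/(6); substituting h = 0 gives -1/6.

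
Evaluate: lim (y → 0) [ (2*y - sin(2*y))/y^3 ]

Direct substitution gives 0/0.
Apply L'Hôpital: lim (2 - 2*cos(2*y))/(3*y^2), still 0/0.
Apply L'Hôpital: lim (4*sin(2*y))/(6*y), still 0/0.
After 3 applications of L'Hôpital's rule the quotient is (8*cos(2*y))/(6); substituting y = 0 gives 4/3.

4/3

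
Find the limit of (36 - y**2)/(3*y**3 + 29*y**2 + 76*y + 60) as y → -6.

3/13

At y = -6 both the top and bottom vanish — a removable singularity. Factoring out (y + 6) from each leaves (6 - y)/(3*y^2 + 11*y + 10), which at y = -6 equals 3/13.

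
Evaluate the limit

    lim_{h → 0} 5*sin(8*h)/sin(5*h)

Substitution gives 0/0.
Divide numerator and denominator by h: sin(8h)/h → 8 and sin(5h)/h → 5, so the limit is 5·8/5 = 8.

8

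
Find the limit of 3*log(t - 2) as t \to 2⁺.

As t → 2⁺, t - 2 → 0⁺ and ln(t - 2) → −∞.
Multiplying by 3 gives -∞.

-∞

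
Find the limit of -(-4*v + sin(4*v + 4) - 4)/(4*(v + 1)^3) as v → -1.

8/3

Direct substitution gives 0/0.
Apply L'Hôpital: lim (4*cos(4*v + 4) - 4)/(-12*(v + 1)^2), still 0/0.
Apply L'Hôpital: lim (-16*sin(4*v + 4))/(-24*v - 24), still 0/0.
After 3 applications of L'Hôpital's rule the quotient is (-64*cos(4*v + 4))/(-24); substituting v = -1 gives 8/3.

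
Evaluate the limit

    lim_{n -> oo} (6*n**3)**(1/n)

1

Base → ∞ and exponent → 0: an ∞^0 form.
Take logs: (1/n)·ln(6·n^3) = (ln 6 + 3·ln n)/n → 0.
So the limit is e^0 = 1.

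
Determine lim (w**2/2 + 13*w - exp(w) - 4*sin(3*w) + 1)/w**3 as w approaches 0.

107/6

Substitution gives 0/0 (the numerator vanishes to order 3).
Expand each term to order w^3: the coefficient of w^3 in −e^(w) is -1/6 and in -4·sin(3w) is 18.
Lower-order terms cancel with the polynomial part, so the numerator is (107/6)·w^3 + o(w^3), and the limit is (107/6)/(1) = 107/6.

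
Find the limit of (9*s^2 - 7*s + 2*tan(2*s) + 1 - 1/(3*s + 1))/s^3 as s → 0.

Substitution gives 0/0 (the numerator vanishes to order 3).
Expand each term to order s^3: the coefficient of s^3 in −1/(1 + 3s) is 27 and in 2·tan(2s) is 16/3.
Lower-order terms cancel with the polynomial part, so the numerator is (97/3)·s^3 + o(s^3), and the limit is (97/3)/(1) = 97/3.

97/3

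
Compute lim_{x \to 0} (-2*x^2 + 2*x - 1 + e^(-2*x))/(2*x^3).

-2/3

Direct substitution gives 0/0.
Apply L'Hôpital: lim (-4*x + 2 - 2*e^(-2*x))/(6*x^2), still 0/0.
Apply L'Hôpital: lim (-4 + 4*e^(-2*x))/(12*x), still 0/0.
After 3 applications of L'Hôpital's rule the quotient is (-8*e^(-2*x))/(12); substituting x = 0 gives -2/3.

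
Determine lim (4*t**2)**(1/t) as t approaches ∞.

Base → ∞ and exponent → 0: an ∞^0 form.
Take logs: (1/t)·ln(4·t^2) = (ln 4 + 2·ln t)/t → 0.
So the limit is e^0 = 1.

1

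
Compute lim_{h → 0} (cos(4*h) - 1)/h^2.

Direct substitution gives 0/0.
Apply L'Hôpital: lim (-4*sin(4*h))/(2*h), still 0/0.
After 2 applications of L'Hôpital's rule the quotient is (-16*cos(4*h))/(2); substituting h = 0 gives -8.

-8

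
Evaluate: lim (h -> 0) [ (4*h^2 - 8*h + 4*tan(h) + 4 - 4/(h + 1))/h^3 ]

16/3

Substitution gives 0/0 (the numerator vanishes to order 3).
Expand each term to order h^3: the coefficient of h^3 in -4·1/(1 + h) is 4 and in 4·tan(h) is 4/3.
Lower-order terms cancel with the polynomial part, so the numerator is (16/3)·h^3 + o(h^3), and the limit is (16/3)/(1) = 16/3.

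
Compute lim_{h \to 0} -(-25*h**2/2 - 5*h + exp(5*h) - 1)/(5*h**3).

Direct substitution gives 0/0.
Apply L'Hôpital: lim (-25*h + 5*e^(5*h) - 5)/(-15*h^2), still 0/0.
Apply L'Hôpital: lim (25*e^(5*h) - 25)/(-30*h), still 0/0.
After 3 applications of L'Hôpital's rule the quotient is (125*e^(5*h))/(-30); substituting h = 0 gives -25/6.

-25/6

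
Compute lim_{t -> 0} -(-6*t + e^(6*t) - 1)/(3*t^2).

-6

Direct substitution gives 0/0.
Apply L'Hôpital: lim (6*e^(6*t) - 6)/(-6*t), still 0/0.
After 2 applications of L'Hôpital's rule the quotient is (36*e^(6*t))/(-6); substituting t = 0 gives -6.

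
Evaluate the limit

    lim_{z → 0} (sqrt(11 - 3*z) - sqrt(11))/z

Substitution gives 0/0. Multiply numerator and denominator by the conjugate √(11 - 3z) + √11.
The numerator becomes (11 - 3z) − 11 = -3z, so the expression simplifies to -3/(√(11 - 3z) + √11).
Letting z → 0 gives -3/(2√11) = -3*√(11)/22.

-3*√(11)/22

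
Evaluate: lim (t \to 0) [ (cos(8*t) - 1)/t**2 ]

Direct substitution gives 0/0.
Apply L'Hôpital: lim (-8*sin(8*t))/(2*t), still 0/0.
After 2 applications of L'Hôpital's rule the quotient is (-64*cos(8*t))/(2); substituting t = 0 gives -32.

-32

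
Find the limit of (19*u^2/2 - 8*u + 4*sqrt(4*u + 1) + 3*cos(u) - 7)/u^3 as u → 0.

16

Substitution gives 0/0 (the numerator vanishes to order 3).
Expand each term to order u^3: the coefficient of u^3 in 4·√(1 + 4u) is 16 and in 3·cos(u) is 0.
Lower-order terms cancel with the polynomial part, so the numerator is (16)·u^3 + o(u^3), and the limit is (16)/(1) = 16.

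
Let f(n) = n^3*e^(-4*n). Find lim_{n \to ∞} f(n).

0

Write as n^3/e^{4n}, an ∞/∞ form.
Exponential growth dominates any polynomial, so repeated L'Hôpital (or the standard result) gives 0.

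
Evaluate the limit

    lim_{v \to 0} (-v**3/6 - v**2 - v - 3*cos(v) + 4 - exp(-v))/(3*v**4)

-1/18

Substitution gives 0/0; apply L'Hôpital's rule 4 times.
After differentiating numerator and denominator 4 times the quotient is (-3*cos(v) - e^(-v))/(72); at v = 0 this is -1/18.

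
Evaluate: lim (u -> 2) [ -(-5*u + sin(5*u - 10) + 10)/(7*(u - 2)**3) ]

Direct substitution gives 0/0.
Apply L'Hôpital: lim (5*cos(5*u - 10) - 5)/(-21*(u - 2)^2), still 0/0.
Apply L'Hôpital: lim (-25*sin(5*u - 10))/(84 - 42*u), still 0/0.
After 3 applications of L'Hôpital's rule the quotient is (-125*cos(5*u - 10))/(-42); substituting u = 2 gives 125/42.

125/42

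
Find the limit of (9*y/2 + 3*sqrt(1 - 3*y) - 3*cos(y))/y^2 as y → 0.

-15/8

Substitution gives 0/0; apply L'Hôpital's rule 2 times.
After differentiating numerator and denominator 2 times the quotient is (3*cos(y) - 27/(4*(1 - 3*y)^(3/2)))/(2); at y = 0 this is -15/8.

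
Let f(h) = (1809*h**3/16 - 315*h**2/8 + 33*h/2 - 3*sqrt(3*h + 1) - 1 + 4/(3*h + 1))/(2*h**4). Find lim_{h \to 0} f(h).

Substitution gives 0/0 (the numerator vanishes to order 4).
Expand each term to order h^4: the coefficient of h^4 in -3·√(1 + 3h) is 1215/128 and in 4·1/(1 + 3h) is 324.
Lower-order terms cancel with the polynomial part, so the numerator is (42687/128)·h^4 + o(h^4), and the limit is (42687/128)/(2) = 42687/256.

42687/256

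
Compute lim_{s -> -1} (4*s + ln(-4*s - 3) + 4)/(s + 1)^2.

-8

Direct substitution gives 0/0.
Apply L'Hôpital: lim (4 - 4/(-4*s - 3))/(2*s + 2), still 0/0.
After 2 applications of L'Hôpital's rule the quotient is (-16/(-4*s - 3)^2)/(2); substituting s = -1 gives -8.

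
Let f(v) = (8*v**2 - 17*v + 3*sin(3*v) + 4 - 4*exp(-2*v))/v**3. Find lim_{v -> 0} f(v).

-49/6

Substitution gives 0/0; apply L'Hôpital's rule 3 times.
After differentiating numerator and denominator 3 times the quotient is (-81*cos(3*v) + 32*e^(-2*v))/(6); at v = 0 this is -49/6.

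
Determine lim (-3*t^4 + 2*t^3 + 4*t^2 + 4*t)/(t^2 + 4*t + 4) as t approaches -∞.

The numerator has higher degree (4 > 2); the quotient behaves like (-3/(1))·t^2 for large |t|.
As t → −∞ this diverges to -∞.

-∞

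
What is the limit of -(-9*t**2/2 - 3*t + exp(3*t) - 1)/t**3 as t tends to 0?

-9/2

Direct substitution gives 0/0.
Apply L'Hôpital: lim (-9*t + 3*e^(3*t) - 3)/(-3*t^2), still 0/0.
Apply L'Hôpital: lim (9*e^(3*t) - 9)/(-6*t), still 0/0.
After 3 applications of L'Hôpital's rule the quotient is (27*e^(3*t))/(-6); substituting t = 0 gives -9/2.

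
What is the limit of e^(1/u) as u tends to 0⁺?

∞

As u → 0⁺, 1/(u) → +∞, so e^(1/(u)) → ∞.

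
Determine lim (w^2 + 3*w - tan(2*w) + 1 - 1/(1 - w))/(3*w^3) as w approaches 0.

Substitution gives 0/0 (the numerator vanishes to order 3).
Expand each term to order w^3: the coefficient of w^3 in −tan(2w) is -8/3 and in −1/(1 - w) is -1.
Lower-order terms cancel with the polynomial part, so the numerator is (-11/3)·w^3 + o(w^3), and the limit is (-11/3)/(3) = -11/9.

-11/9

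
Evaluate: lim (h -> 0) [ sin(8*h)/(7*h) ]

8/7

Substitution gives 0/0.
Write it as (8/7)·sin(8h)/(8h); since sin(u)/u → 1, the limit is 8/7.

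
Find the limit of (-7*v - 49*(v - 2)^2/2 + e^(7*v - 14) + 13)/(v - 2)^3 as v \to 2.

Direct substitution gives 0/0.
Apply L'Hôpital: lim (-49*v + 7*e^(7*v - 14) + 91)/(3*(v - 2)^2), still 0/0.
Apply L'Hôpital: lim (49*e^(7*v - 14) - 49)/(6*v - 12), still 0/0.
After 3 applications of L'Hôpital's rule the quotient is (343*e^(7*v - 14))/(6); substituting v = 2 gives 343/6.

343/6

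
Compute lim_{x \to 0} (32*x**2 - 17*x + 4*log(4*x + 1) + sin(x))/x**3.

Substitution gives 0/0; apply L'Hôpital's rule 3 times.
After differentiating numerator and denominator 3 times the quotient is (-cos(x) + 512/(4*x + 1)^3)/(6); at x = 0 this is 511/6.

511/6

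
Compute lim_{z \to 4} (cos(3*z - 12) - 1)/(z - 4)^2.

Direct substitution gives 0/0.
Apply L'Hôpital: lim (-3*sin(3*z - 12))/(2*z - 8), still 0/0.
After 2 applications of L'Hôpital's rule the quotient is (-9*cos(3*z - 12))/(2); substituting z = 4 gives -9/2.

-9/2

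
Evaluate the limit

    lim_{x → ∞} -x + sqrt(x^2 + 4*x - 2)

2

An ∞ − ∞ form. Rationalising with the conjugate, the difference becomes (4x - 2) / (√(x^2 + 4*x - 2) + x).
For large x the denominator behaves like 2·x, so the quotient tends to 4/2 = 2.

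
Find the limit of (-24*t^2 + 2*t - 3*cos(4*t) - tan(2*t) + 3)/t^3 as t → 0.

Substitution gives 0/0; apply L'Hôpital's rule 3 times.
After differentiating numerator and denominator 3 times the quotient is (-192*sin(4*t) - 48*tan(2*t)^4 - 64*tan(2*t)^2 - 16)/(6); at t = 0 this is -8/3.

-8/3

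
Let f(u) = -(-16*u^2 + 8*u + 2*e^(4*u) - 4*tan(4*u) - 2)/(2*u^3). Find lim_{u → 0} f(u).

Substitution gives 0/0 (the numerator vanishes to order 3).
Expand each term to order u^3: the coefficient of u^3 in -4·tan(4u) is -256/3 and in 2·e^(4u) is 64/3.
Lower-order terms cancel with the polynomial part, so the numerator is (-64)·u^3 + o(u^3), and the limit is (-64)/(-2) = 32.

32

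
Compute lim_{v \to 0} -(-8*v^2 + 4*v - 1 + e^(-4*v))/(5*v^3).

Direct substitution gives 0/0.
Apply L'Hôpital: lim (-16*v + 4 - 4*e^(-4*v))/(-15*v^2), still 0/0.
Apply L'Hôpital: lim (-16 + 16*e^(-4*v))/(-30*v), still 0/0.
After 3 applications of L'Hôpital's rule the quotient is (-64*e^(-4*v))/(-30); substituting v = 0 gives 32/15.

32/15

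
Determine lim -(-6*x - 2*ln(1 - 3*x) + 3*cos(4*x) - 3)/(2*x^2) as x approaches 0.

15/2

Substitution gives 0/0 (the numerator vanishes to order 2).
Expand each term to order x^2: the coefficient of x^2 in 3·cos(4x) is -24 and in -2·ln(1 - 3x) is 9.
Lower-order terms cancel with the polynomial part, so the numerator is (-15)·x^2 + o(x^2), and the limit is (-15)/(-2) = 15/2.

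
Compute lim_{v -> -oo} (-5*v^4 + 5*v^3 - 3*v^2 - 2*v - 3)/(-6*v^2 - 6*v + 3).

The numerator has higher degree (4 > 2); the quotient behaves like (-5/(-6))·v^2 for large |v|.
As v → −∞ this diverges to ∞.

∞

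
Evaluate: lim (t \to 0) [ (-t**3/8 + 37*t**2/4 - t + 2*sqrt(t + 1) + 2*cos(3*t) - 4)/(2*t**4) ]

Substitution gives 0/0; apply L'Hôpital's rule 4 times.
After differentiating numerator and denominator 4 times the quotient is (162*cos(3*t) - 15/(8*(t + 1)^(7/2)))/(48); at t = 0 this is 427/128.

427/128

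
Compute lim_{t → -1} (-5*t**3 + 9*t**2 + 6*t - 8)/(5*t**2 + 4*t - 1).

9/2

Since t = -1 makes numerator and denominator zero, (t + 1) divides both.
Cancelling it gives (-5*t^2 + 14*t - 8)/(5*t - 1); now plug in t = -1 to get 9/2.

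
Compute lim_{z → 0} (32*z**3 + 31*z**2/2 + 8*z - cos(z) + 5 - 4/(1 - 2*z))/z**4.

Substitution gives 0/0 (the numerator vanishes to order 4).
Expand each term to order z^4: the coefficient of z^4 in -4·1/(1 - 2z) is -64 and in −cos(z) is -1/24.
Lower-order terms cancel with the polynomial part, so the numerator is (-1537/24)·z^4 + o(z^4), and the limit is (-1537/24)/(1) = -1537/24.

-1537/24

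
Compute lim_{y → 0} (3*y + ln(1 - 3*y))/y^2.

Direct substitution gives 0/0.
Apply L'Hôpital: lim (3 - 3/(1 - 3*y))/(2*y), still 0/0.
After 2 applications of L'Hôpital's rule the quotient is (-9/(1 - 3*y)^2)/(2); substituting y = 0 gives -9/2.

-9/2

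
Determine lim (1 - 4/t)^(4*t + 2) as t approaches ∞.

Write it as [(1 - 4/t)^t]^(4) · (1 - 4/t)^(2). The bracketed term tends to e^(-4) and the second factor to 1, so the limit is e^(-16).

e^(-16)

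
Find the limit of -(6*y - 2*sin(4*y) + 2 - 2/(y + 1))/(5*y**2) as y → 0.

Substitution gives 0/0; apply L'Hôpital's rule 2 times.
After differentiating numerator and denominator 2 times the quotient is (32*sin(4*y) - 4/(y + 1)^3)/(-10); at y = 0 this is 2/5.

2/5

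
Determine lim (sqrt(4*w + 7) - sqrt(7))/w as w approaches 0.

2*√(7)/7

Substitution gives 0/0. Multiply numerator and denominator by the conjugate √(7 + 4w) + √7.
The numerator becomes (7 + 4w) − 7 = 4w, so the expression simplifies to 4/(√(7 + 4w) + √7).
Letting w → 0 gives 4/(2√7) = 2*√(7)/7.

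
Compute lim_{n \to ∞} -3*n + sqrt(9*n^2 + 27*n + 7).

9/2

An ∞ − ∞ form. Rationalising with the conjugate, the difference becomes (27n + 7) / (√(9*n^2 + 27*n + 7) + 3n).
For large n the denominator behaves like 2·3n, so the quotient tends to 27/6 = 9/2.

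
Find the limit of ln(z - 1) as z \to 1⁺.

As z → 1⁺, z - 1 → 0⁺ and ln(z - 1) → −∞.
Multiplying by 1 gives -∞.

-∞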